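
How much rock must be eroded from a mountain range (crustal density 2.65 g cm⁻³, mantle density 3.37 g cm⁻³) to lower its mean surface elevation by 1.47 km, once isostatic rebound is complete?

Net drop Δ = e − u = e − e ρ_c/ρ_m = e (ρ_m − ρ_c)/ρ_m.
e = Δ ρ_m/(ρ_m − ρ_c) = 1.47 km × 3.37/0.72 = 6.88 km.

6.88 km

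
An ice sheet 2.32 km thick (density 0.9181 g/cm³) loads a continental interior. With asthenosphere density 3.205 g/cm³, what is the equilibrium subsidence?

0.665 km

By Archimedes' principle applied to the lithosphere: the ice load ρ_ice t is balanced by mantle displaced below, ρ_m s.
s = t ρ_ice / ρ_m = 2.32 km × 0.9181/3.205 = 0.665 km.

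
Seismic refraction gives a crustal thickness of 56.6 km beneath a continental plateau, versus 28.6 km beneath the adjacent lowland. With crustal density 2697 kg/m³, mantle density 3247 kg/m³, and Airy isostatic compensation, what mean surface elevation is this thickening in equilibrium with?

Excess crust Δ = 56.6 km − 28.6 km = 28 km, split between elevation h and root r with h + r = Δ.
Airy balance ρ_c h = (ρ_m − ρ_c) r gives r = h ρ_c/(ρ_m − ρ_c), so h (1 + ρ_c/(ρ_m − ρ_c)) = Δ, i.e. h = Δ (ρ_m − ρ_c)/ρ_m.
h = 28 km × 550/3247 = 4.74 km.

4.74 km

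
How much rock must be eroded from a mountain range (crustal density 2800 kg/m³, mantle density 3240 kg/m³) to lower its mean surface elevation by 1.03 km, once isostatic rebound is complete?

7.58 km

Net drop Δ = e − u = e − e ρ_c/ρ_m = e (ρ_m − ρ_c)/ρ_m.
e = Δ ρ_m/(ρ_m − ρ_c) = 1.03 km × 3240/440 = 7.58 km.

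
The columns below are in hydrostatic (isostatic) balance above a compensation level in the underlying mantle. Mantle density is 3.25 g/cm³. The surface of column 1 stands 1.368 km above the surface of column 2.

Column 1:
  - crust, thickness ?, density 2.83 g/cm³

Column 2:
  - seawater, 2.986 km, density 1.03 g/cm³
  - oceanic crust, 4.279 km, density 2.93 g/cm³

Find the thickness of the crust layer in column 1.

29.6 km

Take the compensation level at the base of the deeper column (depth z_c below the surface of column 1) and equate Σ ρ_i t_i down to z_c; mantle fills any gap and the z_c terms cancel.
Column 1: x×2.83 + (z_c − 0 − x)×3.25
Column 2: 1.368×0 + 2.986×1.03 + 4.279×2.93 + (z_c − 1.368 − 7.265)×3.25
The z_c×3.25 term appears on both sides and cancels. Collect the known terms of each column as K = Σ(ρt)_known − 3.25 × (depth of known layers): K_1 = 0 − 3.25×0 = 0; K_2 = 15.61305 − 3.25×(1.368 + 7.265) = −12.4442.
Balance: K_1 − x×(3.25 − 2.83) = K_2, so x = (K_1 − K_2)/(3.25 − 2.83) = 12.4442/0.42 = 29.6 km.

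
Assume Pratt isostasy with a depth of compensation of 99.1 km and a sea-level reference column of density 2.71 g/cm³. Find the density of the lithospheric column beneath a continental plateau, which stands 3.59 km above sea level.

Pratt balance: ρ_ref D = ρ (D + h).
ρ = ρ_ref D/(D + h) = 2.71 × 99.1 km/(99.1 km + 3.59 km) = 2.62 g/cm³.

2.62 g/cm³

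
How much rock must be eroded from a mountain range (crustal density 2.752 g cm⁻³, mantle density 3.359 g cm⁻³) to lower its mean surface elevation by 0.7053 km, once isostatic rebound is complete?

Net drop Δ = e − u = e − e ρ_c/ρ_m = e (ρ_m − ρ_c)/ρ_m.
e = Δ ρ_m/(ρ_m − ρ_c) = 0.7053 km × 3.359/0.607 = 3.9 km.

3.9 km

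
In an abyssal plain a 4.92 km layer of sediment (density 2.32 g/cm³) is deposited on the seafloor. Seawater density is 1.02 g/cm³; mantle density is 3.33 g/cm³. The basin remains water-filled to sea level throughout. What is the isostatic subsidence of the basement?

2.77 km

Submarine loading: the sediment displaces seawater, and the subsidence is in turn flooded, so s (ρ_m − ρ_w) = t (ρ_sed − ρ_w).
s = 4.92 km × (2.32 − 1.02) / (3.33 − 1.02) = 2.77 km.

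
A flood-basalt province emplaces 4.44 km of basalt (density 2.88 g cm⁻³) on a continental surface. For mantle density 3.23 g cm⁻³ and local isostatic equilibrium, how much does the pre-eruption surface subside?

3.96 km

Subaerial loading: s = t ρ_load / ρ_m.
s = 4.44 km × 2.88/3.23 = 3.96 km.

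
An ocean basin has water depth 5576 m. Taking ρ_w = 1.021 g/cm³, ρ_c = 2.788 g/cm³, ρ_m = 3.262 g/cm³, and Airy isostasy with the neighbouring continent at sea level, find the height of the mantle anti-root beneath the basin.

20800 m

Balancing pressure at the compensation depth: replacing crust with seawater at the top is compensated by replacing crust with mantle at the base: d (ρ_c − ρ_w) = a (ρ_m − ρ_c).
a = d (ρ_c − ρ_w)/(ρ_m − ρ_c) = 5576 m × 1.767/0.474 = 20800 m.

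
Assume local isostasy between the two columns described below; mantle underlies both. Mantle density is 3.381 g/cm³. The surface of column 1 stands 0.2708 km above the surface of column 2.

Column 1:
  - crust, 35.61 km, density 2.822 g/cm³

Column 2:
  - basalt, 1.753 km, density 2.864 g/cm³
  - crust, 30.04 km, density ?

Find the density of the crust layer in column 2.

Take the compensation level at the base of the deeper column (depth z_c below the surface of column 1) and equate Σ ρ_i t_i down to z_c; mantle fills any gap and the z_c terms cancel.
Column 1: 35.61×2.822 + (z_c − 35.61)×3.381
Column 2: 0.2708×0 + 1.753×2.864 + 30.04×ρ + (z_c − 0.2708 − 31.793)×3.381
The z_c×3.381 term appears on both sides and cancels. Collect the known terms of each column as K = Σ(ρt)_known − 3.381 × (depth of known layers): K_1 = 100.49142 − 3.381×35.61 = −19.90599; K_2 = 5.020592 − 3.381×(0.2708 + 31.793) = −103.387116.
Balance: K_1 = K_2 + 30.04×ρ, so ρ = (K_1 − K_2)/30.04 = 83.4811/30.04 = 2.78 g/cm³.

2.78 g/cm³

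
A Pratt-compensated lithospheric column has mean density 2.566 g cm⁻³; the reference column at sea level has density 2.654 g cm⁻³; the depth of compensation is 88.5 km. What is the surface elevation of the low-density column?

ρ_ref D = ρ (D + h) → h = D (ρ_ref − ρ)/ρ.
h = 88.5 km × (2.654 − 2.566)/2.566 = 3.04 km.

3.04 km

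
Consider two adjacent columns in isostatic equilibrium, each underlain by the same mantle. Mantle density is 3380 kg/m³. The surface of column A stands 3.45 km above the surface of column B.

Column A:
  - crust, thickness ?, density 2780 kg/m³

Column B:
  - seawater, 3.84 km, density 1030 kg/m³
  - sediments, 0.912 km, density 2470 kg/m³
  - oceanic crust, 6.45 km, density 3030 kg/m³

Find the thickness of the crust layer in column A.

Take the compensation level at the base of the deeper column (depth z_c below the surface of column A) and equate Σ ρ_i t_i down to z_c; mantle fills any gap and the z_c terms cancel.
Column A: x×2780 + (z_c − 0 − x)×3380
Column B: 3.45×0 + 3.84×1030 + 0.912×2470 + 6.45×3030 + (z_c − 3.45 − 11.202)×3380
The z_c×3380 term appears on both sides and cancels. Collect the known terms of each column as K = Σ(ρt)_known − 3380 × (depth of known layers): K_A = 0 − 3380×0 = 0; K_B = 25751.34 − 3380×(3.45 + 11.202) = −23772.42.
Balance: K_A − x×(3380 − 2780) = K_B, so x = (K_A − K_B)/(3380 − 2780) = 23772.4/600 = 39.6 km.

39.6 km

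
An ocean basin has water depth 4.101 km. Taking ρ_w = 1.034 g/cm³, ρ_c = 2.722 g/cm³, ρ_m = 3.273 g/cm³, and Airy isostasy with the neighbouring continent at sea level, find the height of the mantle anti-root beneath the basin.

Isostatic balance requires: replacing crust with seawater at the top is compensated by replacing crust with mantle at the base: d (ρ_c − ρ_w) = a (ρ_m − ρ_c).
a = d (ρ_c − ρ_w)/(ρ_m − ρ_c) = 4.101 km × 1.688/0.551 = 12.6 km.

12.6 km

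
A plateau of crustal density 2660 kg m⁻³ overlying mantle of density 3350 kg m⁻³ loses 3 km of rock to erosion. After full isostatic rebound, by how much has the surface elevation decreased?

Rebound u = e ρ_c/ρ_m = 3 km × 2660/3350 = 2.382 km.
Net surface drop = e − u = 3 km − 2.382 km = e (ρ_m − ρ_c)/ρ_m = 0.618 km.

0.618 km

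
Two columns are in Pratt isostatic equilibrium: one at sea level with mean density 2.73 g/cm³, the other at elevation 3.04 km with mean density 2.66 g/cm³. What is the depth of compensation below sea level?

116 km

ρ_ref D = ρ (D + h) → D (ρ_ref − ρ) = ρ h.
D = ρ h/(ρ_ref − ρ) = 2.66 × 3.04 km/(2.73 − 2.66) = 116 km.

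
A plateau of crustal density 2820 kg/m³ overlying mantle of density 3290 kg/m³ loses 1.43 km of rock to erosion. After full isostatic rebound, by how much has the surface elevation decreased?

0.204 km

Rebound u = e ρ_c/ρ_m = 1.43 km × 2820/3290 = 1.226 km.
Net surface drop = e − u = 1.43 km − 1.226 km = e (ρ_m − ρ_c)/ρ_m = 0.204 km.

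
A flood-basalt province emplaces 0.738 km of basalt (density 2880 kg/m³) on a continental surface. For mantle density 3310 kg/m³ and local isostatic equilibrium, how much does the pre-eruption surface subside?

Subaerial loading: s = t ρ_load / ρ_m.
s = 0.738 km × 2880/3310 = 0.642 km.

0.642 km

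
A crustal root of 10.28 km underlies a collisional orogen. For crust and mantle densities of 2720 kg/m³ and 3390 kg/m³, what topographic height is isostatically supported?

2.53 km

Balancing pressure at the compensation depth: ρ_c h = (ρ_m − ρ_c) r.
h = r (ρ_m − ρ_c) / ρ_c = 10.28 km × (3390 − 2720) / 2720 = 2.53 km.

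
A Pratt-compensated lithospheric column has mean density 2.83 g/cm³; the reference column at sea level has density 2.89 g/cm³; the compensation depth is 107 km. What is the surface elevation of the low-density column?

2.27 km

ρ_ref D = ρ (D + h) → h = D (ρ_ref − ρ)/ρ.
h = 107 km × (2.89 − 2.83)/2.83 = 2.27 km.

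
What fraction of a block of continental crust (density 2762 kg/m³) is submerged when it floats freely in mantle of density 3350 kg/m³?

Submerged fraction = ρ_obj/ρ_fluid = 2762/3350 = 0.824.

0.824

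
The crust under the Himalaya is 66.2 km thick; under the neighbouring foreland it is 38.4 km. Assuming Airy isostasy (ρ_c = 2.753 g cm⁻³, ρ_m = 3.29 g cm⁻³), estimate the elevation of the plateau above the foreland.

4.54 km

Excess crust Δ = 66.2 km − 38.4 km = 27.8 km, split between elevation h and root r with h + r = Δ.
Airy balance ρ_c h = (ρ_m − ρ_c) r gives r = h ρ_c/(ρ_m − ρ_c), so h (1 + ρ_c/(ρ_m − ρ_c)) = Δ, i.e. h = Δ (ρ_m − ρ_c)/ρ_m.
h = 27.8 km × 0.537/3.29 = 4.54 km.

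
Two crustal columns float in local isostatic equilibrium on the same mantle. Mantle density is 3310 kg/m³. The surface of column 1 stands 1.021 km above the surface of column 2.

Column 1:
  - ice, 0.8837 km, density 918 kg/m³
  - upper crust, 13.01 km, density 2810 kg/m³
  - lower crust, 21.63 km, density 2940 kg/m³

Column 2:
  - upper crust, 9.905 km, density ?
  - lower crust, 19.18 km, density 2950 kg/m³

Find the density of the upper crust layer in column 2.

2670 kg/m³

Take the compensation level at the base of the deeper column (depth z_c below the surface of column 1) and equate Σ ρ_i t_i down to z_c; mantle fills any gap and the z_c terms cancel.
Column 1: 0.8837×918 + 13.01×2810 + 21.63×2940 + (z_c − 35.5237)×3310
Column 2: 1.021×0 + 9.905×ρ + 19.18×2950 + (z_c − 1.021 − 29.085)×3310
The z_c×3310 term appears on both sides and cancels. Collect the known terms of each column as K = Σ(ρt)_known − 3310 × (depth of known layers): K_1 = 100961.537 − 3310×35.5237 = −16621.9104; K_2 = 56581 − 3310×(1.021 + 29.085) = −43069.86.
Balance: K_1 = K_2 + 9.905×ρ, so ρ = (K_1 − K_2)/9.905 = 26447.9/9.905 = 2670 kg/m³.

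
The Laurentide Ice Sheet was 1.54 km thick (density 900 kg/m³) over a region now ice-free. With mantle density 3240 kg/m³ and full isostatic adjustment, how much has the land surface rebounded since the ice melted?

Removing the load lets mantle flow back in; uplift u satisfies ρ_ice t = ρ_m u.
u = t ρ_ice/ρ_m = 1.54 km × 900/3240 = 0.428 km.

0.428 km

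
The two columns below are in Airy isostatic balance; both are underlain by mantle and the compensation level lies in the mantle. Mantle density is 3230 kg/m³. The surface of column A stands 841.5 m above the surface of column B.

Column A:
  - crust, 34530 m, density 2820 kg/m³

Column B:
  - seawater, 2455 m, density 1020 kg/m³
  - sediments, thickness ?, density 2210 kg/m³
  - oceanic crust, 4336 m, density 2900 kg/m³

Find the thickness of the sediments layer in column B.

Take the compensation level at the base of the deeper column (depth z_c below the surface of column A) and equate Σ ρ_i t_i down to z_c; mantle fills any gap and the z_c terms cancel.
Column A: 34530×2820 + (z_c − 34530)×3230
Column B: 841.5×0 + 2455×1020 + x×2210 + 4336×2900 + (z_c − 841.5 − 6791 − x)×3230
The z_c×3230 term appears on both sides and cancels. Collect the known terms of each column as K = Σ(ρt)_known − 3230 × (depth of known layers): K_A = 97374600 − 3230×34530 = −14157300; K_B = 15078500 − 3230×(841.5 + 6791) = −9574475.
Balance: K_A = K_B − x×(3230 − 2210), so x = (K_B − K_A)/(3230 − 2210) = 4582820/1020 = 4490 m.

4490 m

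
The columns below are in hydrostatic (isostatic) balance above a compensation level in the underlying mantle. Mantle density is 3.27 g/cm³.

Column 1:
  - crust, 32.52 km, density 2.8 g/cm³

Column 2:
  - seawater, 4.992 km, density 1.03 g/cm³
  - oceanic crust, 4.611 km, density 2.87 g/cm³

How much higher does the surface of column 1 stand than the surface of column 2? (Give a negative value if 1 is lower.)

0.69 km

For any compensation level in the mantle, the mantle terms cancel and isostasy reduces to e = (Σt_1 − Σt_2) − (Σ(ρt)_1 − Σ(ρt)_2) / ρ_m.
Σt_1 = 32.52 km; Σt_2 = 9.603 km; Σ(ρt)_1 = 91.056; Σ(ρt)_2 = 18.37533 (in km·g/cm³).
e = (32.52 − 9.603) − (91.056 − 18.37533) / 3.27 = 0.69 km.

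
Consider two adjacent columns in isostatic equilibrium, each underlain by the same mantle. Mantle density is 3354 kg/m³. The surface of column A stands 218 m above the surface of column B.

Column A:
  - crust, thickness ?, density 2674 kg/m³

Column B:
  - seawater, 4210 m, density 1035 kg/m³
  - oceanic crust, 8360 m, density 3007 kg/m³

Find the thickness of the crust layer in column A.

19700 m

Take the compensation level at the base of the deeper column (depth z_c below the surface of column A) and equate Σ ρ_i t_i down to z_c; mantle fills any gap and the z_c terms cancel.
Column A: x×2674 + (z_c − 0 − x)×3354
Column B: 218×0 + 4210×1035 + 8360×3007 + (z_c − 218 − 12570)×3354
The z_c×3354 term appears on both sides and cancels. Collect the known terms of each column as K = Σ(ρt)_known − 3354 × (depth of known layers): K_A = 0 − 3354×0 = 0; K_B = 29495870 − 3354×(218 + 12570) = −13395082.
Balance: K_A − x×(3354 − 2674) = K_B, so x = (K_A − K_B)/(3354 − 2674) = 13395100/680 = 19700 m.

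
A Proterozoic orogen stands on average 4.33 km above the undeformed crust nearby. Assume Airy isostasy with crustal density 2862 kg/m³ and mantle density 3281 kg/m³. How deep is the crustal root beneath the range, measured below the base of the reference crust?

In Airy isostatic equilibrium: the weight of the topography is balanced by the buoyancy of the root, ρ_c h = (ρ_m − ρ_c) r.
r = h · ρ_c / (ρ_m − ρ_c) = 4.33 km × 2862 / (3281 − 2862) = 29.6 km.

29.6 km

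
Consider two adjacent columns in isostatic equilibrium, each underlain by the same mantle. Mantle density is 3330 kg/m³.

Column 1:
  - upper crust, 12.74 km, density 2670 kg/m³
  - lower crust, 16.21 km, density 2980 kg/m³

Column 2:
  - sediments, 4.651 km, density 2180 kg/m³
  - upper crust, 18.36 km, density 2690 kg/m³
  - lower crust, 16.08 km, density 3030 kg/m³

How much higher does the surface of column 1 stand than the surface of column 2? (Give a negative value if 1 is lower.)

For any compensation level in the mantle, the mantle terms cancel and isostasy reduces to e = (Σt_1 − Σt_2) − (Σ(ρt)_1 − Σ(ρt)_2) / ρ_m.
Σt_1 = 28.95 km; Σt_2 = 39.091 km; Σ(ρt)_1 = 82321.6; Σ(ρt)_2 = 108249.98 (in km·kg/m³).
e = (28.95 − 39.091) − (82321.6 − 108249.98) / 3330 = −2.35 km.

−2.35 km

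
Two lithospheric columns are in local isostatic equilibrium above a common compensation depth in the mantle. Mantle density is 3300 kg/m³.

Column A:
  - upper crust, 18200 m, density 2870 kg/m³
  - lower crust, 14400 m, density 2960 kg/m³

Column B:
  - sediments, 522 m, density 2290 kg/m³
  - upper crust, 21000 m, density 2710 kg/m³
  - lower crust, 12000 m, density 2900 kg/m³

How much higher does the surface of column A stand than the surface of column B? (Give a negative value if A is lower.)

For any compensation level in the mantle, the mantle terms cancel and isostasy reduces to e = (Σt_A − Σt_B) − (Σ(ρt)_A − Σ(ρt)_B) / ρ_m.
Σt_A = 32600 m; Σt_B = 33522 m; Σ(ρt)_A = 94858000; Σ(ρt)_B = 92905380 (in m·kg/m³).
e = (32600 − 33522) − (94858000 − 92905380) / 3300 = −1510 m.

−1510 m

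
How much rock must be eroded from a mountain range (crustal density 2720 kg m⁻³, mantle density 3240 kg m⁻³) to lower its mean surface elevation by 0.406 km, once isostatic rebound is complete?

Net drop Δ = e − u = e − e ρ_c/ρ_m = e (ρ_m − ρ_c)/ρ_m.
e = Δ ρ_m/(ρ_m − ρ_c) = 0.406 km × 3240/520 = 2.53 km.

2.53 km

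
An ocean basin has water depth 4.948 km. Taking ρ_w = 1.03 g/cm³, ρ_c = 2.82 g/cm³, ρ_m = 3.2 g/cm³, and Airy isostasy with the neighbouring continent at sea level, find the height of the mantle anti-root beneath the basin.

Equating mass per unit area of the two columns: replacing crust with seawater at the top is compensated by replacing crust with mantle at the base: d (ρ_c − ρ_w) = a (ρ_m − ρ_c).
a = d (ρ_c − ρ_w)/(ρ_m − ρ_c) = 4.948 km × 1.79/0.38 = 23.3 km.

23.3 km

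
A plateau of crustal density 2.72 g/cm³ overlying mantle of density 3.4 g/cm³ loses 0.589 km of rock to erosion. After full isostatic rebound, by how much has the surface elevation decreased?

Rebound u = e ρ_c/ρ_m = 0.589 km × 2.72/3.4 = 0.4712 km.
Net surface drop = e − u = 0.589 km − 0.4712 km = e (ρ_m − ρ_c)/ρ_m = 0.118 km.

0.118 km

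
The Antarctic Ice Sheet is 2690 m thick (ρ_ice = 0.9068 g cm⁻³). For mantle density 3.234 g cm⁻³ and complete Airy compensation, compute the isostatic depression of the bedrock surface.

754 m

For local isostatic compensation: the ice load ρ_ice t is balanced by mantle displaced below, ρ_m s.
s = t ρ_ice / ρ_m = 2690 m × 0.9068/3.234 = 754 m.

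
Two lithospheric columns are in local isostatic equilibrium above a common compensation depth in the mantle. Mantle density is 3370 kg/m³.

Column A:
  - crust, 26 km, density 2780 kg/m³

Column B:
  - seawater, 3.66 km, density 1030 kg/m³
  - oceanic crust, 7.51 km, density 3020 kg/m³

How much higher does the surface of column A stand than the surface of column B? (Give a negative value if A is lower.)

1.23 km

For any compensation level in the mantle, the mantle terms cancel and isostasy reduces to e = (Σt_A − Σt_B) − (Σ(ρt)_A − Σ(ρt)_B) / ρ_m.
Σt_A = 26 km; Σt_B = 11.17 km; Σ(ρt)_A = 72280; Σ(ρt)_B = 26450 (in km·kg/m³).
e = (26 − 11.17) − (72280 − 26450) / 3370 = 1.23 km.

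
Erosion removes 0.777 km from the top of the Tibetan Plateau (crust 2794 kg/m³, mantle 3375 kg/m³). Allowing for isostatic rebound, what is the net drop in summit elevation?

0.134 km

Rebound u = e ρ_c/ρ_m = 0.777 km × 2794/3375 = 0.6432 km.
Net surface drop = e − u = 0.777 km − 0.6432 km = e (ρ_m − ρ_c)/ρ_m = 0.134 km.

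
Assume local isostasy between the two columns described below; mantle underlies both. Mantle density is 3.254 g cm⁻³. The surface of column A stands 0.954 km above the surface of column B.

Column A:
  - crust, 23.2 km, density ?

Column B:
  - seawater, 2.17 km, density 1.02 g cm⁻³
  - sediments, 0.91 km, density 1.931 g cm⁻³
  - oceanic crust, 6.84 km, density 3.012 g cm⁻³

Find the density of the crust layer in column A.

2.79 g cm⁻³

Take the compensation level at the base of the deeper column (depth z_c below the surface of column A) and equate Σ ρ_i t_i down to z_c; mantle fills any gap and the z_c terms cancel.
Column A: 23.2×ρ + (z_c − 23.2)×3.254
Column B: 0.954×0 + 2.17×1.02 + 0.91×1.931 + 6.84×3.012 + (z_c − 0.954 − 9.92)×3.254
The z_c×3.254 term appears on both sides and cancels. Collect the known terms of each column as K = Σ(ρt)_known − 3.254 × (depth of known layers): K_A = 0 − 3.254×23.2 = −75.4928; K_B = 24.57269 − 3.254×(0.954 + 9.92) = −10.811306.
Balance: K_A + 23.2×ρ = K_B, so ρ = (K_B − K_A)/23.2 = 64.6815/23.2 = 2.79 g cm⁻³.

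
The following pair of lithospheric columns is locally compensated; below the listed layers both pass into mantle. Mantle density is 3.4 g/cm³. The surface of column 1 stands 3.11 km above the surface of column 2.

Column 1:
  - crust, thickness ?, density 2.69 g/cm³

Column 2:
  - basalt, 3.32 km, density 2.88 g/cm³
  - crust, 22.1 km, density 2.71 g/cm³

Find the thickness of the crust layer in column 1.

38.8 km

Take the compensation level at the base of the deeper column (depth z_c below the surface of column 1) and equate Σ ρ_i t_i down to z_c; mantle fills any gap and the z_c terms cancel.
Column 1: x×2.69 + (z_c − 0 − x)×3.4
Column 2: 3.11×0 + 3.32×2.88 + 22.1×2.71 + (z_c − 3.11 − 25.42)×3.4
The z_c×3.4 term appears on both sides and cancels. Collect the known terms of each column as K = Σ(ρt)_known − 3.4 × (depth of known layers): K_1 = 0 − 3.4×0 = 0; K_2 = 69.4526 − 3.4×(3.11 + 25.42) = −27.5494.
Balance: K_1 − x×(3.4 − 2.69) = K_2, so x = (K_1 − K_2)/(3.4 − 2.69) = 27.5494/0.71 = 38.8 km.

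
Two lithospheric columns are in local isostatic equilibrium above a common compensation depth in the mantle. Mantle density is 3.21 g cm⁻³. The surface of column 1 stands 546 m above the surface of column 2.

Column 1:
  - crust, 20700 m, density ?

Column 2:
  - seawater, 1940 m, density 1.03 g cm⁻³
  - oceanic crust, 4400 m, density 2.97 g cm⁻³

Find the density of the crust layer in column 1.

2.87 g cm⁻³

Take the compensation level at the base of the deeper column (depth z_c below the surface of column 1) and equate Σ ρ_i t_i down to z_c; mantle fills any gap and the z_c terms cancel.
Column 1: 20700×ρ + (z_c − 20700)×3.21
Column 2: 546×0 + 1940×1.03 + 4400×2.97 + (z_c − 546 − 6340)×3.21
The z_c×3.21 term appears on both sides and cancels. Collect the known terms of each column as K = Σ(ρt)_known − 3.21 × (depth of known layers): K_1 = 0 − 3.21×20700 = −66447; K_2 = 15066.2 − 3.21×(546 + 6340) = −7037.86.
Balance: K_1 + 20700×ρ = K_2, so ρ = (K_2 − K_1)/20700 = 59409.1/20700 = 2.87 g cm⁻³.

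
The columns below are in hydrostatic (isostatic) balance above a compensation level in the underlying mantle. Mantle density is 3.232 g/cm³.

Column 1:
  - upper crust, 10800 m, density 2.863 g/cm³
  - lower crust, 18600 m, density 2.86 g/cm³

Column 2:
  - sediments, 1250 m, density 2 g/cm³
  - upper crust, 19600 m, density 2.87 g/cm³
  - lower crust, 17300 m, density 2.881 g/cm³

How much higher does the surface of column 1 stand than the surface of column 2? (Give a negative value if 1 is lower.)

−1180 m

For any compensation level in the mantle, the mantle terms cancel and isostasy reduces to e = (Σt_1 − Σt_2) − (Σ(ρt)_1 − Σ(ρt)_2) / ρ_m.
Σt_1 = 29400 m; Σt_2 = 38150 m; Σ(ρt)_1 = 84116.4; Σ(ρt)_2 = 108593.3 (in m·g/cm³).
e = (29400 − 38150) − (84116.4 − 108593.3) / 3.232 = −1180 m.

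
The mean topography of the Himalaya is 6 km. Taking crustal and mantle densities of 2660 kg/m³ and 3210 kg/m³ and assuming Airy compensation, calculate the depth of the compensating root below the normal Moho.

Balancing pressure at the compensation depth: the weight of the topography is balanced by the buoyancy of the root, ρ_c h = (ρ_m − ρ_c) r.
r = h · ρ_c / (ρ_m − ρ_c) = 6 km × 2660 / (3210 − 2660) = 29 km.

29 km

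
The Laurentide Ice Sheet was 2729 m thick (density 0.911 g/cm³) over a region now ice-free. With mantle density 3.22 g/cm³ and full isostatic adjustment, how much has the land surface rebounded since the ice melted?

Removing the load lets mantle flow back in; uplift u satisfies ρ_ice t = ρ_m u.
u = t ρ_ice/ρ_m = 2729 m × 0.911/3.22 = 772 m.

772 m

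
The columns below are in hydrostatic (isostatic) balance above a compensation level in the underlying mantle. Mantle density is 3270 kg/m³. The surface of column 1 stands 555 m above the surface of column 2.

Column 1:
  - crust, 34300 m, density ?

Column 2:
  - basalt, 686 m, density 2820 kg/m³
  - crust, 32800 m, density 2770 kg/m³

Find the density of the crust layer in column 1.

2730 kg/m³

Take the compensation level at the base of the deeper column (depth z_c below the surface of column 1) and equate Σ ρ_i t_i down to z_c; mantle fills any gap and the z_c terms cancel.
Column 1: 34300×ρ + (z_c − 34300)×3270
Column 2: 555×0 + 686×2820 + 32800×2770 + (z_c − 555 − 33486)×3270
The z_c×3270 term appears on both sides and cancels. Collect the known terms of each column as K = Σ(ρt)_known − 3270 × (depth of known layers): K_1 = 0 − 3270×34300 = −112161000; K_2 = 92790520 − 3270×(555 + 33486) = −18523550.
Balance: K_1 + 34300×ρ = K_2, so ρ = (K_2 − K_1)/34300 = 93637400/34300 = 2730 kg/m³.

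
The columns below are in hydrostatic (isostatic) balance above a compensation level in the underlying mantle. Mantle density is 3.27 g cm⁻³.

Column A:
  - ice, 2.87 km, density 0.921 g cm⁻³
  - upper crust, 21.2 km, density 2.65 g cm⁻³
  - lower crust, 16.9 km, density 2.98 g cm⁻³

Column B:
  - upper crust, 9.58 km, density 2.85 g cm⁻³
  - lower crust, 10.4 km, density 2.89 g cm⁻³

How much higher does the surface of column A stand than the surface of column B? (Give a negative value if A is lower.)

5.14 km

For any compensation level in the mantle, the mantle terms cancel and isostasy reduces to e = (Σt_A − Σt_B) − (Σ(ρt)_A − Σ(ρt)_B) / ρ_m.
Σt_A = 40.97 km; Σt_B = 19.98 km; Σ(ρt)_A = 109.18527; Σ(ρt)_B = 57.359 (in km·g cm⁻³).
e = (40.97 − 19.98) − (109.18527 − 57.359) / 3.27 = 5.14 km.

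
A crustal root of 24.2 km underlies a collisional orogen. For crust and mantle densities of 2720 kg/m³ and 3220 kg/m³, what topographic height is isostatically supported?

4.45 km

Balancing pressure at the compensation depth: ρ_c h = (ρ_m − ρ_c) r.
h = r (ρ_m − ρ_c) / ρ_c = 24.2 km × (3220 − 2720) / 2720 = 4.45 km.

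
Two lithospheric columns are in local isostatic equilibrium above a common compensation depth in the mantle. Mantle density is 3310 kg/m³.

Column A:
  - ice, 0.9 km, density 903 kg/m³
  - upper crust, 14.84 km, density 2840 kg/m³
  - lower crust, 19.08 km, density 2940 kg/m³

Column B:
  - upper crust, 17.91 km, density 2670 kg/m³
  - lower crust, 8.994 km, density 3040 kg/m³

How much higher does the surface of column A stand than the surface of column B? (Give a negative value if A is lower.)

For any compensation level in the mantle, the mantle terms cancel and isostasy reduces to e = (Σt_A − Σt_B) − (Σ(ρt)_A − Σ(ρt)_B) / ρ_m.
Σt_A = 34.82 km; Σt_B = 26.904 km; Σ(ρt)_A = 99053.5; Σ(ρt)_B = 75161.46 (in km·kg/m³).
e = (34.82 − 26.904) − (99053.5 − 75161.46) / 3310 = 0.698 km.

0.698 km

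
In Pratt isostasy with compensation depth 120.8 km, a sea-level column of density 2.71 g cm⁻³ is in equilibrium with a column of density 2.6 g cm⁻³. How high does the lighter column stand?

ρ_ref D = ρ (D + h) → h = D (ρ_ref − ρ)/ρ.
h = 120.8 km × (2.71 − 2.6)/2.6 = 5.11 km.

5.11 km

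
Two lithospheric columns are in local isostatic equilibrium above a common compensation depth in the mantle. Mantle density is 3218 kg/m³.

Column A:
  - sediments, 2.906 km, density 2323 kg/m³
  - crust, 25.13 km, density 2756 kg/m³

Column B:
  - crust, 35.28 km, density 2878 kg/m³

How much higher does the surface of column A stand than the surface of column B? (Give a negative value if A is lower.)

For any compensation level in the mantle, the mantle terms cancel and isostasy reduces to e = (Σt_A − Σt_B) − (Σ(ρt)_A − Σ(ρt)_B) / ρ_m.
Σt_A = 28.036 km; Σt_B = 35.28 km; Σ(ρt)_A = 76008.918; Σ(ρt)_B = 101535.84 (in km·kg/m³).
e = (28.036 − 35.28) − (76008.918 − 101535.84) / 3218 = 0.689 km.

0.689 km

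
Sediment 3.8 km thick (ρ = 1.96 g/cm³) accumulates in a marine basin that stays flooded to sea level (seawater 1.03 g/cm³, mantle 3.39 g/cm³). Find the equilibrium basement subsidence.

1.5 km

Submarine loading: the sediment displaces seawater, and the subsidence is in turn flooded, so s (ρ_m − ρ_w) = t (ρ_sed − ρ_w).
s = 3.8 km × (1.96 − 1.03) / (3.39 − 1.03) = 1.5 km.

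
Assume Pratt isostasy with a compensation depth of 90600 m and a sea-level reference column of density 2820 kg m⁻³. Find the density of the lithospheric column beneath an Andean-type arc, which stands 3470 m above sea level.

Pratt balance: ρ_ref D = ρ (D + h).
ρ = ρ_ref D/(D + h) = 2820 × 90600 m/(90600 m + 3470 m) = 2720 kg m⁻³.

2720 kg m⁻³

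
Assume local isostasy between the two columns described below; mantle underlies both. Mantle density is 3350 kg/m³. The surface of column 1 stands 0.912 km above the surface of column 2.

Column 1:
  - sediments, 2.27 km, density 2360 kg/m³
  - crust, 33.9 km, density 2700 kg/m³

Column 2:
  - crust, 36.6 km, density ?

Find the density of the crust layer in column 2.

Take the compensation level at the base of the deeper column (depth z_c below the surface of column 1) and equate Σ ρ_i t_i down to z_c; mantle fills any gap and the z_c terms cancel.
Column 1: 2.27×2360 + 33.9×2700 + (z_c − 36.17)×3350
Column 2: 0.912×0 + 36.6×ρ + (z_c − 0.912 − 36.6)×3350
The z_c×3350 term appears on both sides and cancels. Collect the known terms of each column as K = Σ(ρt)_known − 3350 × (depth of known layers): K_1 = 96887.2 − 3350×36.17 = −24282.3; K_2 = 0 − 3350×(0.912 + 36.6) = −125665.2.
Balance: K_1 = K_2 + 36.6×ρ, so ρ = (K_1 − K_2)/36.6 = 101383/36.6 = 2770 kg/m³.

2770 kg/m³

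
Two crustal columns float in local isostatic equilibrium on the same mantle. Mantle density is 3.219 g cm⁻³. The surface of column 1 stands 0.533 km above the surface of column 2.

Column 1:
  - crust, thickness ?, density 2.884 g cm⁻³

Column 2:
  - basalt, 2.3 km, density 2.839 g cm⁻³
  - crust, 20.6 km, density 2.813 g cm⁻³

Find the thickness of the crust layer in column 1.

Take the compensation level at the base of the deeper column (depth z_c below the surface of column 1) and equate Σ ρ_i t_i down to z_c; mantle fills any gap and the z_c terms cancel.
Column 1: x×2.884 + (z_c − 0 − x)×3.219
Column 2: 0.533×0 + 2.3×2.839 + 20.6×2.813 + (z_c − 0.533 − 22.9)×3.219
The z_c×3.219 term appears on both sides and cancels. Collect the known terms of each column as K = Σ(ρt)_known − 3.219 × (depth of known layers): K_1 = 0 − 3.219×0 = 0; K_2 = 64.4775 − 3.219×(0.533 + 22.9) = −10.953327.
Balance: K_1 − x×(3.219 − 2.884) = K_2, so x = (K_1 − K_2)/(3.219 − 2.884) = 10.9533/0.335 = 32.7 km.

32.7 km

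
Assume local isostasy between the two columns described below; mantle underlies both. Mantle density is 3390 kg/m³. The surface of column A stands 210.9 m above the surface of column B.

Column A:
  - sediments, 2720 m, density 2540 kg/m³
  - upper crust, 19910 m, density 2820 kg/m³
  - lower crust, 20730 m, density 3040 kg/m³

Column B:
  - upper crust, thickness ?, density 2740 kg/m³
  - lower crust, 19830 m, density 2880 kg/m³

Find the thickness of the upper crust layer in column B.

15500 m

Take the compensation level at the base of the deeper column (depth z_c below the surface of column A) and equate Σ ρ_i t_i down to z_c; mantle fills any gap and the z_c terms cancel.
Column A: 2720×2540 + 19910×2820 + 20730×3040 + (z_c − 43360)×3390
Column B: 210.9×0 + x×2740 + 19830×2880 + (z_c − 210.9 − 19830 − x)×3390
The z_c×3390 term appears on both sides and cancels. Collect the known terms of each column as K = Σ(ρt)_known − 3390 × (depth of known layers): K_A = 126074200 − 3390×43360 = −20916200; K_B = 57110400 − 3390×(210.9 + 19830) = −10828251.
Balance: K_A = K_B − x×(3390 − 2740), so x = (K_B − K_A)/(3390 − 2740) = 10087900/650 = 15500 m.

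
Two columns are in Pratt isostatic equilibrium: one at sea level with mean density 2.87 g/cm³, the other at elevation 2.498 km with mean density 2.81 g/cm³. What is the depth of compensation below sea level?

117 km

ρ_ref D = ρ (D + h) → D (ρ_ref − ρ) = ρ h.
D = ρ h/(ρ_ref − ρ) = 2.81 × 2.498 km/(2.87 − 2.81) = 117 km.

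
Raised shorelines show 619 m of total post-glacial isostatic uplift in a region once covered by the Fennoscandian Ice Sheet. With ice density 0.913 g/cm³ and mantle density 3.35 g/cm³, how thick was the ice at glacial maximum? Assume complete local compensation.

u = t ρ_ice/ρ_m → t = u ρ_m/ρ_ice = 619 m × 3.35/0.913 = 2270 m.

2270 m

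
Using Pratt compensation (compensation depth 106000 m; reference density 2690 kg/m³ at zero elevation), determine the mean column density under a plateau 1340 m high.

2660 kg/m³

Pratt balance: ρ_ref D = ρ (D + h).
ρ = ρ_ref D/(D + h) = 2690 × 106000 m/(106000 m + 1340 m) = 2660 kg/m³.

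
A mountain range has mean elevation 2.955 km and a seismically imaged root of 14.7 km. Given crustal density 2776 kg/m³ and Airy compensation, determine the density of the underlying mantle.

3330 kg/m³

Airy balance: ρ_c h = (ρ_m − ρ_c) r → ρ_m = ρ_c (1 + h/r).
ρ_m = 2776 × (1 + 2.955 km/14.7 km) = 3330 kg/m³.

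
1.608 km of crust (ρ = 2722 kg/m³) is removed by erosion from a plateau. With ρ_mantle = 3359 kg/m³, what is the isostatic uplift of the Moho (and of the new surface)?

1.3 km

Unloading: uplift u = e ρ_c/ρ_m = 1.608 km × 2722/3359 = 1.3 km.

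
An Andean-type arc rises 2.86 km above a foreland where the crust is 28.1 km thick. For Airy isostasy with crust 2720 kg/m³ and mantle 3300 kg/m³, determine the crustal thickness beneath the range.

44.4 km

Root depth r = h ρ_c / (ρ_m − ρ_c) = 2.86 km × 2720 / 580 = 13.41 km.
Total thickness = T + h + r = 28.1 km + 2.86 km + 13.41 km = 44.4 km.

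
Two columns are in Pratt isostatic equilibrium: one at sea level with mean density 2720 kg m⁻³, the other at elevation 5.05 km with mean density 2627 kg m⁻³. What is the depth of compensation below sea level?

ρ_ref D = ρ (D + h) → D (ρ_ref − ρ) = ρ h.
D = ρ h/(ρ_ref − ρ) = 2627 × 5.05 km/(2720 − 2627) = 143 km.

143 km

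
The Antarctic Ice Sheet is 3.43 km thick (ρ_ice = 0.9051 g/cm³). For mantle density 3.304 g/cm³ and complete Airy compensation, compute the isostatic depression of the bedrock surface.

0.94 km

Balancing pressure at the compensation depth: the ice load ρ_ice t is balanced by mantle displaced below, ρ_m s.
s = t ρ_ice / ρ_m = 3.43 km × 0.9051/3.304 = 0.94 km.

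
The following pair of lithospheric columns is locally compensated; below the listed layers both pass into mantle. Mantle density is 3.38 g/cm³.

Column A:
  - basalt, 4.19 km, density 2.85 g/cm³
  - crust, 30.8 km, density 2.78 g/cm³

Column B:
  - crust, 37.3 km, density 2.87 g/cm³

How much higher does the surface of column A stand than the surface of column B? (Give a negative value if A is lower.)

For any compensation level in the mantle, the mantle terms cancel and isostasy reduces to e = (Σt_A − Σt_B) − (Σ(ρt)_A − Σ(ρt)_B) / ρ_m.
Σt_A = 34.99 km; Σt_B = 37.3 km; Σ(ρt)_A = 97.5655; Σ(ρt)_B = 107.051 (in km·g/cm³).
e = (34.99 − 37.3) − (97.5655 − 107.051) / 3.38 = 0.496 km.

0.496 km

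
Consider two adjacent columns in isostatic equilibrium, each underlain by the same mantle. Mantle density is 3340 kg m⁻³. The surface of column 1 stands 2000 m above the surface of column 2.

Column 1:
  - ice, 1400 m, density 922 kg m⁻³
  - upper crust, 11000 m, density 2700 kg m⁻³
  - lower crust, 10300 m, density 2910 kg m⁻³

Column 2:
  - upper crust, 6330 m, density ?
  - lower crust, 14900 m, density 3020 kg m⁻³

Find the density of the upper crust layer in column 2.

2800 kg m⁻³

Take the compensation level at the base of the deeper column (depth z_c below the surface of column 1) and equate Σ ρ_i t_i down to z_c; mantle fills any gap and the z_c terms cancel.
Column 1: 1400×922 + 11000×2700 + 10300×2910 + (z_c − 22700)×3340
Column 2: 2000×0 + 6330×ρ + 14900×3020 + (z_c − 2000 − 21230)×3340
The z_c×3340 term appears on both sides and cancels. Collect the known terms of each column as K = Σ(ρt)_known − 3340 × (depth of known layers): K_1 = 60963800 − 3340×22700 = −14854200; K_2 = 44998000 − 3340×(2000 + 21230) = −32590200.
Balance: K_1 = K_2 + 6330×ρ, so ρ = (K_1 − K_2)/6330 = 17736000/6330 = 2800 kg m⁻³.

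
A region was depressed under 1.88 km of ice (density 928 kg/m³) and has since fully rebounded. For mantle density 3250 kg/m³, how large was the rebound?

Removing the load lets mantle flow back in; uplift u satisfies ρ_ice t = ρ_m u.
u = t ρ_ice/ρ_m = 1.88 km × 928/3250 = 0.537 km.

0.537 km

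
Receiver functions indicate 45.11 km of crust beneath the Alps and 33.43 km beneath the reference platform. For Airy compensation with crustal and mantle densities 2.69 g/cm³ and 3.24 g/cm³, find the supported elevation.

Excess crust Δ = 45.11 km − 33.43 km = 11.68 km, split between elevation h and root r with h + r = Δ.
Airy balance ρ_c h = (ρ_m − ρ_c) r gives r = h ρ_c/(ρ_m − ρ_c), so h (1 + ρ_c/(ρ_m − ρ_c)) = Δ, i.e. h = Δ (ρ_m − ρ_c)/ρ_m.
h = 11.68 km × 0.55/3.24 = 1.98 km.

1.98 km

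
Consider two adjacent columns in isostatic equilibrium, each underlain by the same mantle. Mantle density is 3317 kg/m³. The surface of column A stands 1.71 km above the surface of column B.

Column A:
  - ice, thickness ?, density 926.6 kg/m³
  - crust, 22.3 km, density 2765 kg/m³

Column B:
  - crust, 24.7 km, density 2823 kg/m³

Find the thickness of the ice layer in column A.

2.33 km

Take the compensation level at the base of the deeper column (depth z_c below the surface of column A) and equate Σ ρ_i t_i down to z_c; mantle fills any gap and the z_c terms cancel.
Column A: x×926.6 + 22.3×2765 + (z_c − 22.3 − x)×3317
Column B: 1.71×0 + 24.7×2823 + (z_c − 1.71 − 24.7)×3317
The z_c×3317 term appears on both sides and cancels. Collect the known terms of each column as K = Σ(ρt)_known − 3317 × (depth of known layers): K_A = 61659.5 − 3317×22.3 = −12309.6; K_B = 69728.1 − 3317×(1.71 + 24.7) = −17873.87.
Balance: K_A − x×(3317 − 926.6) = K_B, so x = (K_A − K_B)/(3317 − 926.6) = 5564.27/2390.4 = 2.33 km.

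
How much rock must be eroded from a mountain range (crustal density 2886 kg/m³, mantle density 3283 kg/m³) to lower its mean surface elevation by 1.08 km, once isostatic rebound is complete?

8.93 km

Net drop Δ = e − u = e − e ρ_c/ρ_m = e (ρ_m − ρ_c)/ρ_m.
e = Δ ρ_m/(ρ_m − ρ_c) = 1.08 km × 3283/397 = 8.93 km.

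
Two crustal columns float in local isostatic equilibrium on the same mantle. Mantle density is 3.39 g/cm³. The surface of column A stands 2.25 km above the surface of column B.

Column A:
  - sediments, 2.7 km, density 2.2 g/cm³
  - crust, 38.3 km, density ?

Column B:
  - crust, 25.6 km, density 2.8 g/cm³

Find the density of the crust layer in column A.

2.88 g/cm³

Take the compensation level at the base of the deeper column (depth z_c below the surface of column A) and equate Σ ρ_i t_i down to z_c; mantle fills any gap and the z_c terms cancel.
Column A: 2.7×2.2 + 38.3×ρ + (z_c − 41)×3.39
Column B: 2.25×0 + 25.6×2.8 + (z_c − 2.25 − 25.6)×3.39
The z_c×3.39 term appears on both sides and cancels. Collect the known terms of each column as K = Σ(ρt)_known − 3.39 × (depth of known layers): K_A = 5.94 − 3.39×41 = −133.05; K_B = 71.68 − 3.39×(2.25 + 25.6) = −22.7315.
Balance: K_A + 38.3×ρ = K_B, so ρ = (K_B − K_A)/38.3 = 110.319/38.3 = 2.88 g/cm³.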